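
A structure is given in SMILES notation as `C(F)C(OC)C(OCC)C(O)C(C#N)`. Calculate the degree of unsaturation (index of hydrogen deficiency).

Atom tally by fragment:
  FCH2 → C:1 H:2 F:1
  CH(OCH3) → C:2 H:4 O:1
  CH(OC2H5) → C:3 H:6 O:1
  CH(OH) → C:1 H:2 O:1
  CH2CN → C:2 H:2 N:1
Element totals:
  C: 9
  H: 16
  F: 1
  N: 1
  O: 3
Molecular formula: C9H16FNO3.
DoU = (2C + 2 + N − H − X) / 2 = (2·9 + 2 + 1 − 16 − 1) / 2 = 2.

2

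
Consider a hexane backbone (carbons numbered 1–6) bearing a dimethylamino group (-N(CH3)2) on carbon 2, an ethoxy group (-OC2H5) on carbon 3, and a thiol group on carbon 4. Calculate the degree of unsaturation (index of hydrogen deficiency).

0

Atom tally by fragment:
  CH3 → C:1 H:3
  CH(N(CH3)2) → C:3 H:7 N:1
  CH(OC2H5) → C:3 H:6 O:1
  CH(SH) → C:1 H:2 S:1
  CH2 → C:1 H:2
  CH3 → C:1 H:3
Element totals:
  C: 10
  H: 23
  N: 1
  O: 1
  S: 1
Molecular formula: C10H23NOS.
DoU = (2C + 2 + N − H − X) / 2 = (2·10 + 2 + 1 − 23 − 0) / 2 = 0.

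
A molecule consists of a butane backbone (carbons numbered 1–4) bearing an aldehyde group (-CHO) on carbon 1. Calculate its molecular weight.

Atom tally by fragment:
  OHCCH2 → C:2 H:3 O:1
  CH2 → C:1 H:2
  CH2 → C:1 H:2
  CH3 → C:1 H:3
Element totals:
  C: 5
  H: 10
  O: 1
Molecular formula: C5H10O.
  M = 5(12.011) + 10(1.008) + 15.999
    = 60.055 + 10.080 + 15.999 = 86.134

86.13 g/mol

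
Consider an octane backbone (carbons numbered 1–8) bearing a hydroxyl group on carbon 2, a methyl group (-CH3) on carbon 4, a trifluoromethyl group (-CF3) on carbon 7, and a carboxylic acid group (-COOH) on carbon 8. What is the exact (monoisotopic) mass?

256.1286

Atom tally by fragment:
  CH3 → C:1 H:3
  CH(OH) → C:1 H:2 O:1
  CH2 → C:1 H:2
  CH(CH3) → C:2 H:4
  CH2 → C:1 H:2
  CH2 → C:1 H:2
  CH(CF3) → C:2 H:1 F:3
  CH2COOH → C:2 H:3 O:2
Element totals:
  C: 11
  H: 19
  F: 3
  O: 3
Molecular formula: C11H19F3O3.
  M = 11(12.0) + 19(1.007825) + 3(18.998403) + 3(15.994915)
    = 132.000000 + 19.148675 + 56.995209 + 47.984745 = 256.128629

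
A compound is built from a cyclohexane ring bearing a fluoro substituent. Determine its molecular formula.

Atom tally by fragment:
  cyclohexane ring core → C:6 H:12
  (− 1 ring H displaced by substituents)
  + F → F:1
Element totals:
  C: 6
  H: 11
  F: 1

C6H11F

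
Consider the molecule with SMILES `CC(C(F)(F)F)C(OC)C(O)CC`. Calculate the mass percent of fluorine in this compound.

28.47%

Atom tally by fragment:
  CH3 → C:1 H:3
  CH(CF3) → C:2 H:1 F:3
  CH(OCH3) → C:2 H:4 O:1
  CH(OH) → C:1 H:2 O:1
  CH2 → C:1 H:2
  CH3 → C:1 H:3
Element totals:
  C: 8
  H: 15
  F: 3
  O: 2
Molecular formula: C8H15F3O2.
Molar mass = 200.200 g/mol.
Mass from F: 3 × 18.998 = 56.994 g/mol.
%F = 56.994 / 200.200 × 100 = 28.47%.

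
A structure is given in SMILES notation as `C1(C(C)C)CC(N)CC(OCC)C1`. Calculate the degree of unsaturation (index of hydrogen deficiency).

1

Atom tally by fragment:
  cyclohexane ring core → C:6 H:12
  (− 3 ring H displaced by substituents)
  + CH(CH3)2 → C:3 H:7
  + NH2 → N:1 H:2
  + OC2H5 → C:2 H:5 O:1
Element totals:
  C: 11
  H: 23
  N: 1
  O: 1
Molecular formula: C11H23NO.
DoU = (2C + 2 + N − H − X) / 2 = (2·11 + 2 + 1 − 23 − 0) / 2 = 1.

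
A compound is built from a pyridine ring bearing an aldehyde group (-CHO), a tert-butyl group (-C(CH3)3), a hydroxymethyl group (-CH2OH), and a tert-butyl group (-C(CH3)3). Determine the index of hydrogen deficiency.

5

Atom tally by fragment:
  pyridine ring core → C:5 H:5 N:1
  (− 4 ring H displaced by substituents)
  + CHO → C:1 H:1 O:1
  + C(CH3)3 → C:4 H:9
  + CH2OH → C:1 H:3 O:1
  + C(CH3)3 → C:4 H:9
Element totals:
  C: 15
  H: 23
  N: 1
  O: 2
Molecular formula: C15H23NO2.
DoU = (2C + 2 + N − H − X) / 2 = (2·15 + 2 + 1 − 23 − 0) / 2 = 5.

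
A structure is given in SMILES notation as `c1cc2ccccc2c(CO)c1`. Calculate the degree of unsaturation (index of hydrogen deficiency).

7

Atom tally by fragment:
  naphthalene ring system core → C:10 H:8
  (− 1 ring H displaced by substituents)
  + CH2OH → C:1 H:3 O:1
Element totals:
  C: 11
  H: 10
  O: 1
Molecular formula: C11H10O.
DoU = (2C + 2 + N − H − X) / 2 = (2·11 + 2 + 0 − 10 − 0) / 2 = 7.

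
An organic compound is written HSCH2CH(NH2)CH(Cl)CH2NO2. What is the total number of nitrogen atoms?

2

Atom tally by fragment:
  HSCH2 → C:1 H:3 S:1
  CH(NH2) → C:1 H:3 N:1
  CH(Cl) → C:1 H:1 Cl:1
  CH2NO2 → C:1 H:2 N:1 O:2
Element totals:
  C: 4
  H: 9
  Cl: 1
  N: 2
  O: 2
  S: 1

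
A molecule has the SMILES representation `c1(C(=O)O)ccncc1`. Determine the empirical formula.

Atom tally by fragment:
  pyridine ring core → C:5 H:5 N:1
  (− 1 ring H displaced by substituents)
  + COOH → C:1 H:1 O:2
Element totals:
  C: 6
  H: 5
  N: 1
  O: 2
Molecular formula: C6H5NO2.
gcd of subscripts (6, 5, 1, 2) = 1, so the empirical formula equals the molecular formula.

C6H5NO2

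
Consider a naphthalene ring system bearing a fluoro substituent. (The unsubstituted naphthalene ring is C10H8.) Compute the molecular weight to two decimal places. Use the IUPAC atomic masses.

146.16 g/mol

Atom tally by fragment:
  naphthalene ring system core → C:10 H:8
  (− 1 ring H displaced by substituents)
  + F → F:1
Element totals:
  C: 10
  H: 7
  F: 1
Molecular formula: C10H7F.
  M = 10(12.011) + 7(1.008) + 18.998
    = 120.110 + 7.056 + 18.998 = 146.164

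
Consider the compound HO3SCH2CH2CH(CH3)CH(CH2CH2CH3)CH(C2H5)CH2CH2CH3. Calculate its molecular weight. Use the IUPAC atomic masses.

Element totals:
  C: 14
  H: 30
  O: 3
  S: 1
Molecular formula: C14H30O3S.
  M = 14(12.011) + 30(1.008) + 3(15.999) + 32.06
    = 168.154 + 30.240 + 47.997 + 32.060 = 278.451

278.45 g/mol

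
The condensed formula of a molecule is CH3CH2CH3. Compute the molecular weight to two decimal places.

44.10 g/mol

Atom tally by fragment:
  CH3 → C:1 H:3
  CH2 → C:1 H:2
  CH3 → C:1 H:3
Element totals:
  C: 3
  H: 8
Molecular formula: C3H8.
  M = 3(12.011) + 8(1.008)
    = 36.033 + 8.064 = 44.097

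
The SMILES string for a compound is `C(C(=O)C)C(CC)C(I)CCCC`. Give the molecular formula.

C11H21IO

Atom tally by fragment:
  CH3COCH2 → C:3 H:5 O:1
  CH(C2H5) → C:3 H:6
  CH(I) → C:1 H:1 I:1
  CH2 → C:1 H:2
  CH2 → C:1 H:2
  CH2 → C:1 H:2
  CH3 → C:1 H:3
Element totals:
  C: 11
  H: 21
  I: 1
  O: 1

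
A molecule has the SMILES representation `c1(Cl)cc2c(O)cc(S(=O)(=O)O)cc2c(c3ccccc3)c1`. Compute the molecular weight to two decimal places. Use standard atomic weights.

334.77 g/mol

Atom tally by fragment:
  naphthalene ring system core → C:10 H:8
  (− 4 ring H displaced by substituents)
  + Cl → Cl:1
  + OH → O:1 H:1
  + SO3H → S:1 O:3 H:1
  + C6H5 → C:6 H:5
Element totals:
  C: 16
  H: 11
  Cl: 1
  O: 4
  S: 1
Molecular formula: C16H11ClO4S.
  M = 16(12.011) + 11(1.008) + 35.45 + 4(15.999) + 32.06
    = 192.176 + 11.088 + 35.450 + 63.996 + 32.060 = 334.770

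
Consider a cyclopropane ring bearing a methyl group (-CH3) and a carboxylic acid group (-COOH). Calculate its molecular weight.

Atom tally by fragment:
  cyclopropane ring core → C:3 H:6
  (− 2 ring H displaced by substituents)
  + CH3 → C:1 H:3
  + COOH → C:1 H:1 O:2
Element totals:
  C: 5
  H: 8
  O: 2
Molecular formula: C5H8O2.
  M = 5(12.011) + 8(1.008) + 2(15.999)
    = 60.055 + 8.064 + 31.998 = 100.117

100.12 g/mol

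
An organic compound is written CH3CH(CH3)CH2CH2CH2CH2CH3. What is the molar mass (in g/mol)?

114.23 g/mol

Atom tally by fragment:
  CH3 → C:1 H:3
  CH(CH3) → C:2 H:4
  CH2 → C:1 H:2
  CH2 → C:1 H:2
  CH2 → C:1 H:2
  CH2 → C:1 H:2
  CH3 → C:1 H:3
Element totals:
  C: 8
  H: 18
Molecular formula: C8H18.
  M = 8(12.011) + 18(1.008)
    = 96.088 + 18.144 = 114.232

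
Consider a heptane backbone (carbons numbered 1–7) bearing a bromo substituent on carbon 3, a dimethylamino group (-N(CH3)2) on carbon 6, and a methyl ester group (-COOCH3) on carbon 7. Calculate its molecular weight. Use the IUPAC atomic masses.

280.21 g/mol

Atom tally by fragment:
  CH3 → C:1 H:3
  CH2 → C:1 H:2
  CH(Br) → C:1 H:1 Br:1
  CH2 → C:1 H:2
  CH2 → C:1 H:2
  CH(N(CH3)2) → C:3 H:7 N:1
  CH2COOCH3 → C:3 H:5 O:2
Element totals:
  C: 11
  H: 22
  Br: 1
  N: 1
  O: 2
Molecular formula: C11H22BrNO2.
  M = 11(12.011) + 22(1.008) + 79.904 + 14.007 + 2(15.999)
    = 132.121 + 22.176 + 79.904 + 14.007 + 31.998 = 280.206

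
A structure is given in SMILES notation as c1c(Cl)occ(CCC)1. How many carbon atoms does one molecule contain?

7

Atom tally by fragment:
  furan ring core → C:4 H:4 O:1
  (− 2 ring H displaced by substituents)
  + Cl → Cl:1
  + CH2CH2CH3 → C:3 H:7
Element totals:
  C: 7
  H: 9
  Cl: 1
  O: 1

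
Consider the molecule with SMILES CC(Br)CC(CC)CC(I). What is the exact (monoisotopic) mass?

317.9480

Atom tally by fragment:
  CH3 → C:1 H:3
  CH(Br) → C:1 H:1 Br:1
  CH2 → C:1 H:2
  CH(C2H5) → C:3 H:6
  CH2 → C:1 H:2
  CH2I → C:1 H:2 I:1
Element totals:
  C: 8
  H: 16
  Br: 1
  I: 1
Molecular formula: C8H16BrI.
  M = 8(12.0) + 16(1.007825) + 78.918338 + 126.904472
    = 96.000000 + 16.125200 + 78.918338 + 126.904472 = 317.948010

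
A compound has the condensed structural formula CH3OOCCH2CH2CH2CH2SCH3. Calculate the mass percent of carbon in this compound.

Atom tally by fragment:
  CH3OOCCH2 → C:3 H:5 O:2
  CH2 → C:1 H:2
  CH2 → C:1 H:2
  CH2SCH3 → C:2 H:5 S:1
Element totals:
  C: 7
  H: 14
  O: 2
  S: 1
Molecular formula: C7H14O2S.
Molar mass = 162.247 g/mol.
Mass from C: 7 × 12.011 = 84.077 g/mol.
%C = 84.077 / 162.247 × 100 = 51.82%.

51.82%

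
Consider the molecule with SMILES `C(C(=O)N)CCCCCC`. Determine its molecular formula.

Atom tally by fragment:
  H2NOCCH2 → C:2 H:4 O:1 N:1
  CH2 → C:1 H:2
  CH2 → C:1 H:2
  CH2 → C:1 H:2
  CH2 → C:1 H:2
  CH2 → C:1 H:2
  CH3 → C:1 H:3
Element totals:
  C: 8
  H: 17
  N: 1
  O: 1

C8H17NO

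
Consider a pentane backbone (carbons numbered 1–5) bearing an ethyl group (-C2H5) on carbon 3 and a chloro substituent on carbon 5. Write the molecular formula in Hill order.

C7H15Cl

Atom tally by fragment:
  CH3 → C:1 H:3
  CH2 → C:1 H:2
  CH(C2H5) → C:3 H:6
  CH2 → C:1 H:2
  CH2Cl → C:1 H:2 Cl:1
Element totals:
  C: 7
  H: 15
  Cl: 1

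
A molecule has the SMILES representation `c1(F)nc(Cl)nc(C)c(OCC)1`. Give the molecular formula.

Atom tally by fragment:
  pyrimidine ring core → C:4 H:4 N:2
  (− 4 ring H displaced by substituents)
  + F → F:1
  + Cl → Cl:1
  + CH3 → C:1 H:3
  + OC2H5 → C:2 H:5 O:1
Element totals:
  C: 7
  H: 8
  Cl: 1
  F: 1
  N: 2
  O: 1

C7H8ClFN2O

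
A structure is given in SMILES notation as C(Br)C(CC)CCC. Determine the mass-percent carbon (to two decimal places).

46.94%

Atom tally by fragment:
  BrCH2 → C:1 H:2 Br:1
  CH(C2H5) → C:3 H:6
  CH2 → C:1 H:2
  CH2 → C:1 H:2
  CH3 → C:1 H:3
Element totals:
  C: 7
  H: 15
  Br: 1
Molecular formula: C7H15Br.
Molar mass = 179.101 g/mol.
Mass from C: 7 × 12.011 = 84.077 g/mol.
%C = 84.077 / 179.101 × 100 = 46.94%.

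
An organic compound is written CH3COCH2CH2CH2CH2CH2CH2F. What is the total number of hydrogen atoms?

Element totals:
  C: 8
  H: 15
  F: 1
  O: 1

15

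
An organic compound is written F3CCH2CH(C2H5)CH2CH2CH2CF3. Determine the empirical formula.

C9H14F6

Atom tally by fragment:
  F3CCH2 → C:2 H:2 F:3
  CH(C2H5) → C:3 H:6
  CH2 → C:1 H:2
  CH2 → C:1 H:2
  CH2CF3 → C:2 H:2 F:3
Element totals:
  C: 9
  H: 14
  F: 6
Molecular formula: C9H14F6.
gcd of subscripts (9, 6, 14) = 1, so the empirical formula equals the molecular formula.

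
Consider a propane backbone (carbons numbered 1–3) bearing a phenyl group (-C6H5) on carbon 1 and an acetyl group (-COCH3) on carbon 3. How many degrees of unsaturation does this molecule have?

5

Atom tally by fragment:
  C6H5CH2 → C:7 H:7
  CH2 → C:1 H:2
  CH2COCH3 → C:3 H:5 O:1
Element totals:
  C: 11
  H: 14
  O: 1
Molecular formula: C11H14O.
DoU = (2C + 2 + N − H − X) / 2 = (2·11 + 2 + 0 − 14 − 0) / 2 = 5.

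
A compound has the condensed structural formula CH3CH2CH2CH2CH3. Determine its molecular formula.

Element totals:
  C: 5
  H: 12

C5H12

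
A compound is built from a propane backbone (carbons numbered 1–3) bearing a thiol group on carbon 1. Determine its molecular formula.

Atom tally by fragment:
  HSCH2 → C:1 H:3 S:1
  CH2 → C:1 H:2
  CH3 → C:1 H:3
Element totals:
  C: 3
  H: 8
  S: 1

C3H8S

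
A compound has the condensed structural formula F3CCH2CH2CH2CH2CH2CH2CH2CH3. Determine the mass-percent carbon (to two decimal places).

Element totals:
  C: 9
  H: 17
  F: 3
Molecular formula: C9H17F3.
Molar mass = 182.229 g/mol.
Mass from C: 9 × 12.011 = 108.099 g/mol.
%C = 108.099 / 182.229 × 100 = 59.32%.

59.32%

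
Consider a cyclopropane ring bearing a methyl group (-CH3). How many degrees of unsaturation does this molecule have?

Atom tally by fragment:
  cyclopropane ring core → C:3 H:6
  (− 1 ring H displaced by substituents)
  + CH3 → C:1 H:3
Element totals:
  C: 4
  H: 8
Molecular formula: C4H8.
DoU = (2C + 2 + N − H − X) / 2 = (2·4 + 2 + 0 − 8 − 0) / 2 = 1.

1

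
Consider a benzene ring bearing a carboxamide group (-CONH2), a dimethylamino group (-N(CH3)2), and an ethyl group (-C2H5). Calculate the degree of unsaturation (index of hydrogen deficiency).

5

Atom tally by fragment:
  benzene ring core → C:6 H:6
  (− 3 ring H displaced by substituents)
  + CONH2 → C:1 H:2 O:1 N:1
  + N(CH3)2 → N:1 C:2 H:6
  + C2H5 → C:2 H:5
Element totals:
  C: 11
  H: 16
  N: 2
  O: 1
Molecular formula: C11H16N2O.
DoU = (2C + 2 + N − H − X) / 2 = (2·11 + 2 + 2 − 16 − 0) / 2 = 5.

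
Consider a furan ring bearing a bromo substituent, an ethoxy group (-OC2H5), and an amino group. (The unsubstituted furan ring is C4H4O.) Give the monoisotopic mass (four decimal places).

204.9738

Atom tally by fragment:
  furan ring core → C:4 H:4 O:1
  (− 3 ring H displaced by substituents)
  + Br → Br:1
  + OC2H5 → C:2 H:5 O:1
  + NH2 → N:1 H:2
Element totals:
  C: 6
  H: 8
  Br: 1
  N: 1
  O: 2
Molecular formula: C6H8BrNO2.
  M = 6(12.0) + 8(1.007825) + 78.918338 + 14.003074 + 2(15.994915)
    = 72.000000 + 8.062600 + 78.918338 + 14.003074 + 31.989830 = 204.973842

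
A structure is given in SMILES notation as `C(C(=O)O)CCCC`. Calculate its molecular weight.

Atom tally by fragment:
  HOOCCH2 → C:2 H:3 O:2
  CH2 → C:1 H:2
  CH2 → C:1 H:2
  CH2 → C:1 H:2
  CH3 → C:1 H:3
Element totals:
  C: 6
  H: 12
  O: 2
Molecular formula: C6H12O2.
  M = 6(12.011) + 12(1.008) + 2(15.999)
    = 72.066 + 12.096 + 31.998 = 116.160

116.16 g/mol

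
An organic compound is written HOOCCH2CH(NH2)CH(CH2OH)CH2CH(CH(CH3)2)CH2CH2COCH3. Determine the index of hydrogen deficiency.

Atom tally by fragment:
  HOOCCH2 → C:2 H:3 O:2
  CH(NH2) → C:1 H:3 N:1
  CH(CH2OH) → C:2 H:4 O:1
  CH2 → C:1 H:2
  CH(CH(CH3)2) → C:4 H:8
  CH2 → C:1 H:2
  CH2COCH3 → C:3 H:5 O:1
Element totals:
  C: 14
  H: 27
  N: 1
  O: 4
Molecular formula: C14H27NO4.
DoU = (2C + 2 + N − H − X) / 2 = (2·14 + 2 + 1 − 27 − 0) / 2 = 2.

2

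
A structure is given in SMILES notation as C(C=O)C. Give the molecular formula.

Atom tally by fragment:
  OHCCH2 → C:2 H:3 O:1
  CH3 → C:1 H:3
Element totals:
  C: 3
  H: 6
  O: 1

C3H6O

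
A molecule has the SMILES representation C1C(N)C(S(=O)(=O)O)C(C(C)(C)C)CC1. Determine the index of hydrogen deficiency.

1

Atom tally by fragment:
  cyclohexane ring core → C:6 H:12
  (− 3 ring H displaced by substituents)
  + NH2 → N:1 H:2
  + SO3H → S:1 O:3 H:1
  + C(CH3)3 → C:4 H:9
Element totals:
  C: 10
  H: 21
  N: 1
  O: 3
  S: 1
Molecular formula: C10H21NO3S.
DoU = (2C + 2 + N − H − X) / 2 = (2·10 + 2 + 1 − 21 − 0) / 2 = 1.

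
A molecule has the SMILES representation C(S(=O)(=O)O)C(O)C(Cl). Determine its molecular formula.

C3H7ClO4S

Atom tally by fragment:
  HO3SCH2 → C:1 H:3 S:1 O:3
  CH(OH) → C:1 H:2 O:1
  CH2Cl → C:1 H:2 Cl:1
Element totals:
  C: 3
  H: 7
  Cl: 1
  O: 4
  S: 1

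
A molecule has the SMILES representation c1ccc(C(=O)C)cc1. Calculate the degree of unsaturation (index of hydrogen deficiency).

Atom tally by fragment:
  benzene ring core → C:6 H:6
  (− 1 ring H displaced by substituents)
  + COCH3 → C:2 H:3 O:1
Element totals:
  C: 8
  H: 8
  O: 1
Molecular formula: C8H8O.
DoU = (2C + 2 + N − H − X) / 2 = (2·8 + 2 + 0 − 8 − 0) / 2 = 5.

5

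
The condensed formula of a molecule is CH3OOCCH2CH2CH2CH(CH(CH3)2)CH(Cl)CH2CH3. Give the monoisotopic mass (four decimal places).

234.1387

Atom tally by fragment:
  CH3OOCCH2 → C:3 H:5 O:2
  CH2 → C:1 H:2
  CH2 → C:1 H:2
  CH(CH(CH3)2) → C:4 H:8
  CH(Cl) → C:1 H:1 Cl:1
  CH2 → C:1 H:2
  CH3 → C:1 H:3
Element totals:
  C: 12
  H: 23
  Cl: 1
  O: 2
Molecular formula: C12H23ClO2.
  M = 12(12.0) + 23(1.007825) + 34.968853 + 2(15.994915)
    = 144.000000 + 23.179975 + 34.968853 + 31.989830 = 234.138658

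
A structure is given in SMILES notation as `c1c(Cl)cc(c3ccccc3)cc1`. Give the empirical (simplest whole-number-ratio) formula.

Atom tally by fragment:
  benzene ring core → C:6 H:6
  (− 2 ring H displaced by substituents)
  + Cl → Cl:1
  + C6H5 → C:6 H:5
Element totals:
  C: 12
  H: 9
  Cl: 1
Molecular formula: C12H9Cl.
gcd of subscripts (12, 1, 9) = 1, so the empirical formula equals the molecular formula.

C12H9Cl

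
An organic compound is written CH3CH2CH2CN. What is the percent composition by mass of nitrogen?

Atom tally by fragment:
  CH3 → C:1 H:3
  CH2 → C:1 H:2
  CH2CN → C:2 H:2 N:1
Element totals:
  C: 4
  H: 7
  N: 1
Molecular formula: C4H7N.
Molar mass = 69.107 g/mol.
Mass from N: 1 × 14.007 = 14.007 g/mol.
%N = 14.007 / 69.107 × 100 = 20.27%.

20.27%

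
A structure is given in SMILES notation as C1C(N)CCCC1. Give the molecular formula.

Atom tally by fragment:
  cyclohexane ring core → C:6 H:12
  (− 1 ring H displaced by substituents)
  + NH2 → N:1 H:2
Element totals:
  C: 6
  H: 13
  N: 1

C6H13N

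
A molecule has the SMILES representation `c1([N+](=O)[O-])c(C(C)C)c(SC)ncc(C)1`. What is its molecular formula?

Atom tally by fragment:
  pyridine ring core → C:5 H:5 N:1
  (− 4 ring H displaced by substituents)
  + NO2 → N:1 O:2
  + CH(CH3)2 → C:3 H:7
  + SCH3 → C:1 H:3 S:1
  + CH3 → C:1 H:3
Element totals:
  C: 10
  H: 14
  N: 2
  O: 2
  S: 1

C10H14N2O2S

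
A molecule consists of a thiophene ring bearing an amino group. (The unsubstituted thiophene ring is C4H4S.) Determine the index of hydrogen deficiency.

3

Atom tally by fragment:
  thiophene ring core → C:4 H:4 S:1
  (− 1 ring H displaced by substituents)
  + NH2 → N:1 H:2
Element totals:
  C: 4
  H: 5
  N: 1
  S: 1
Molecular formula: C4H5NS.
DoU = (2C + 2 + N − H − X) / 2 = (2·4 + 2 + 1 − 5 − 0) / 2 = 3.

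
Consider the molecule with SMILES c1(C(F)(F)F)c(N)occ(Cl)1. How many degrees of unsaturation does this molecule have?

3

Atom tally by fragment:
  furan ring core → C:4 H:4 O:1
  (− 3 ring H displaced by substituents)
  + CF3 → C:1 F:3
  + NH2 → N:1 H:2
  + Cl → Cl:1
Element totals:
  C: 5
  H: 3
  Cl: 1
  F: 3
  N: 1
  O: 1
Molecular formula: C5H3ClF3NO.
DoU = (2C + 2 + N − H − X) / 2 = (2·5 + 2 + 1 − 3 − 4) / 2 = 3.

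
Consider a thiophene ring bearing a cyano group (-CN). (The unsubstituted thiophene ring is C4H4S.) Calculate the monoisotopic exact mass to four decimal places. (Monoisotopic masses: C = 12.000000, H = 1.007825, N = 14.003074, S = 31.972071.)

Atom tally by fragment:
  thiophene ring core → C:4 H:4 S:1
  (− 1 ring H displaced by substituents)
  + CN → C:1 N:1
Element totals:
  C: 5
  H: 3
  N: 1
  S: 1
Molecular formula: C5H3NS.
  M = 5(12.0) + 3(1.007825) + 14.003074 + 31.972071
    = 60.000000 + 3.023475 + 14.003074 + 31.972071 = 108.998620

108.9986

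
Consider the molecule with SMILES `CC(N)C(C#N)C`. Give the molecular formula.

C5H10N2

Atom tally by fragment:
  CH3 → C:1 H:3
  CH(NH2) → C:1 H:3 N:1
  CH(CN) → C:2 H:1 N:1
  CH3 → C:1 H:3
Element totals:
  C: 5
  H: 10
  N: 2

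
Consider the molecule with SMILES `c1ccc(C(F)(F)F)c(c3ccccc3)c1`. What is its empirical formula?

C13H9F3

Atom tally by fragment:
  benzene ring core → C:6 H:6
  (− 2 ring H displaced by substituents)
  + CF3 → C:1 F:3
  + C6H5 → C:6 H:5
Element totals:
  C: 13
  H: 9
  F: 3
Molecular formula: C13H9F3.
gcd of subscripts (13, 3, 9) = 1, so the empirical formula equals the molecular formula.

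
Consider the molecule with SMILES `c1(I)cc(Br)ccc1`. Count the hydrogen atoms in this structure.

4

Atom tally by fragment:
  benzene ring core → C:6 H:6
  (− 2 ring H displaced by substituents)
  + I → I:1
  + Br → Br:1
Element totals:
  C: 6
  H: 4
  Br: 1
  I: 1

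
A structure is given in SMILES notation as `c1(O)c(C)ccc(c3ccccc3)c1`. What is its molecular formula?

C13H12O

Atom tally by fragment:
  benzene ring core → C:6 H:6
  (− 3 ring H displaced by substituents)
  + OH → O:1 H:1
  + CH3 → C:1 H:3
  + C6H5 → C:6 H:5
Element totals:
  C: 13
  H: 12
  O: 1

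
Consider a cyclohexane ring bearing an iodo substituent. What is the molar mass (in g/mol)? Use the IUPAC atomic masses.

Atom tally by fragment:
  cyclohexane ring core → C:6 H:12
  (− 1 ring H displaced by substituents)
  + I → I:1
Element totals:
  C: 6
  H: 11
  I: 1
Molecular formula: C6H11I.
  M = 6(12.011) + 11(1.008) + 126.904
    = 72.066 + 11.088 + 126.904 = 210.058

210.06 g/mol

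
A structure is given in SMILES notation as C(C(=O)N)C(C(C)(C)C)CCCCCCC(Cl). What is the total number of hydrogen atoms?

28

Atom tally by fragment:
  H2NOCCH2 → C:2 H:4 O:1 N:1
  CH(C(CH3)3) → C:5 H:10
  CH2 → C:1 H:2
  CH2 → C:1 H:2
  CH2 → C:1 H:2
  CH2 → C:1 H:2
  CH2 → C:1 H:2
  CH2 → C:1 H:2
  CH2Cl → C:1 H:2 Cl:1
Element totals:
  C: 14
  H: 28
  Cl: 1
  N: 1
  O: 1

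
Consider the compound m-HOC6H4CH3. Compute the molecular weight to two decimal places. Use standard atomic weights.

108.14 g/mol

Atom tally by fragment:
  benzene ring core → C:6 H:6
  (− 2 ring H displaced by substituents)
  + OH → O:1 H:1
  + CH3 → C:1 H:3
Element totals:
  C: 7
  H: 8
  O: 1
Molecular formula: C7H8O.
  M = 7(12.011) + 8(1.008) + 15.999
    = 84.077 + 8.064 + 15.999 = 108.140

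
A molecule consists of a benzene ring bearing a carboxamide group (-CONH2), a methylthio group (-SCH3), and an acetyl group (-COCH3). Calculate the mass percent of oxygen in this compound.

Atom tally by fragment:
  benzene ring core → C:6 H:6
  (− 3 ring H displaced by substituents)
  + CONH2 → C:1 H:2 O:1 N:1
  + SCH3 → C:1 H:3 S:1
  + COCH3 → C:2 H:3 O:1
Element totals:
  C: 10
  H: 11
  N: 1
  O: 2
  S: 1
Molecular formula: C10H11NO2S.
Molar mass = 209.263 g/mol.
Mass from O: 2 × 15.999 = 31.998 g/mol.
%O = 31.998 / 209.263 × 100 = 15.29%.

15.29%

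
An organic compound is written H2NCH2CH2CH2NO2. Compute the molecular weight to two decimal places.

104.11 g/mol

Atom tally by fragment:
  H2NCH2 → C:1 H:4 N:1
  CH2 → C:1 H:2
  CH2NO2 → C:1 H:2 N:1 O:2
Element totals:
  C: 3
  H: 8
  N: 2
  O: 2
Molecular formula: C3H8N2O2.
  M = 3(12.011) + 8(1.008) + 2(14.007) + 2(15.999)
    = 36.033 + 8.064 + 28.014 + 31.998 = 104.109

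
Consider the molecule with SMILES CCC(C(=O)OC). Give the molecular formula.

Atom tally by fragment:
  CH3 → C:1 H:3
  CH2 → C:1 H:2
  CH2COOCH3 → C:3 H:5 O:2
Element totals:
  C: 5
  H: 10
  O: 2

C5H10O2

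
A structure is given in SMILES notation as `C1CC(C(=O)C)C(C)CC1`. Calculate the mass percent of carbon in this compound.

77.09%

Atom tally by fragment:
  cyclohexane ring core → C:6 H:12
  (− 2 ring H displaced by substituents)
  + COCH3 → C:2 H:3 O:1
  + CH3 → C:1 H:3
Element totals:
  C: 9
  H: 16
  O: 1
Molecular formula: C9H16O.
Molar mass = 140.226 g/mol.
Mass from C: 9 × 12.011 = 108.099 g/mol.
%C = 108.099 / 140.226 × 100 = 77.09%.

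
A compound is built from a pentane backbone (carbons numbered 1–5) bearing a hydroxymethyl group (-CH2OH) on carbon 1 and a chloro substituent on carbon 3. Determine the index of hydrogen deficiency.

Atom tally by fragment:
  HOCH2CH2 → C:2 H:5 O:1
  CH2 → C:1 H:2
  CH(Cl) → C:1 H:1 Cl:1
  CH2 → C:1 H:2
  CH3 → C:1 H:3
Element totals:
  C: 6
  H: 13
  Cl: 1
  O: 1
Molecular formula: C6H13ClO.
DoU = (2C + 2 + N − H − X) / 2 = (2·6 + 2 + 0 − 13 − 1) / 2 = 0.

0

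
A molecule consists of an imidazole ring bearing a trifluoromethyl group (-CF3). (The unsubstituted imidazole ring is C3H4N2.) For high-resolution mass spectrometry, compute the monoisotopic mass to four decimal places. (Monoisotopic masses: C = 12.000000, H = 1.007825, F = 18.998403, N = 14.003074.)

136.0248

Atom tally by fragment:
  imidazole ring core → C:3 H:4 N:2
  (− 1 ring H displaced by substituents)
  + CF3 → C:1 F:3
Element totals:
  C: 4
  H: 3
  F: 3
  N: 2
Molecular formula: C4H3F3N2.
  M = 4(12.0) + 3(1.007825) + 3(18.998403) + 2(14.003074)
    = 48.000000 + 3.023475 + 56.995209 + 28.006148 = 136.024832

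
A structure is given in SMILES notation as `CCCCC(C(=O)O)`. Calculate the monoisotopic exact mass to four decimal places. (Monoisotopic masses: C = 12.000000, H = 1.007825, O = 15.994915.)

116.0837

Atom tally by fragment:
  CH3 → C:1 H:3
  CH2 → C:1 H:2
  CH2 → C:1 H:2
  CH2 → C:1 H:2
  CH2COOH → C:2 H:3 O:2
Element totals:
  C: 6
  H: 12
  O: 2
Molecular formula: C6H12O2.
  M = 6(12.0) + 12(1.007825) + 2(15.994915)
    = 72.000000 + 12.093900 + 31.989830 = 116.083730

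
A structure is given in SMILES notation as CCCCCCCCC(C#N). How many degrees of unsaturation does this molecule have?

2

Atom tally by fragment:
  CH3 → C:1 H:3
  CH2 → C:1 H:2
  CH2 → C:1 H:2
  CH2 → C:1 H:2
  CH2 → C:1 H:2
  CH2 → C:1 H:2
  CH2 → C:1 H:2
  CH2 → C:1 H:2
  CH2CN → C:2 H:2 N:1
Element totals:
  C: 10
  H: 19
  N: 1
Molecular formula: C10H19N.
DoU = (2C + 2 + N − H − X) / 2 = (2·10 + 2 + 1 − 19 − 0) / 2 = 2.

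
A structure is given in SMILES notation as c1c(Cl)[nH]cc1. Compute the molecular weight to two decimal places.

Atom tally by fragment:
  pyrrole ring core → C:4 H:5 N:1
  (− 1 ring H displaced by substituents)
  + Cl → Cl:1
Element totals:
  C: 4
  H: 4
  Cl: 1
  N: 1
Molecular formula: C4H4ClN.
  M = 4(12.011) + 4(1.008) + 35.45 + 14.007
    = 48.044 + 4.032 + 35.450 + 14.007 = 101.533

101.53 g/mol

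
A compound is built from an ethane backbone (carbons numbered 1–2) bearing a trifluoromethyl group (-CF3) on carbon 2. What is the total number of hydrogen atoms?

5

Atom tally by fragment:
  CH3 → C:1 H:3
  CH2CF3 → C:2 H:2 F:3
Element totals:
  C: 3
  H: 5
  F: 3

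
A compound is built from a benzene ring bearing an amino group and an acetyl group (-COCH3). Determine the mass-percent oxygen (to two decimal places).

Atom tally by fragment:
  benzene ring core → C:6 H:6
  (− 2 ring H displaced by substituents)
  + NH2 → N:1 H:2
  + COCH3 → C:2 H:3 O:1
Element totals:
  C: 8
  H: 9
  N: 1
  O: 1
Molecular formula: C8H9NO.
Molar mass = 135.166 g/mol.
Mass from O: 1 × 15.999 = 15.999 g/mol.
%O = 15.999 / 135.166 × 100 = 11.84%.

11.84%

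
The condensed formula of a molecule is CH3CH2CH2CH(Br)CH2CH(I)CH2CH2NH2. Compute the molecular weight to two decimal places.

Element totals:
  C: 8
  H: 17
  Br: 1
  I: 1
  N: 1
Molecular formula: C8H17BrIN.
  M = 8(12.011) + 17(1.008) + 79.904 + 126.904 + 14.007
    = 96.088 + 17.136 + 79.904 + 126.904 + 14.007 = 334.039

334.04 g/mol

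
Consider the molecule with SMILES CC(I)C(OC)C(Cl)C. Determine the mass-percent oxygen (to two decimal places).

6.09%

Atom tally by fragment:
  CH3 → C:1 H:3
  CH(I) → C:1 H:1 I:1
  CH(OCH3) → C:2 H:4 O:1
  CH(Cl) → C:1 H:1 Cl:1
  CH3 → C:1 H:3
Element totals:
  C: 6
  H: 12
  Cl: 1
  I: 1
  O: 1
Molecular formula: C6H12ClIO.
Molar mass = 262.515 g/mol.
Mass from O: 1 × 15.999 = 15.999 g/mol.
%O = 15.999 / 262.515 × 100 = 6.09%.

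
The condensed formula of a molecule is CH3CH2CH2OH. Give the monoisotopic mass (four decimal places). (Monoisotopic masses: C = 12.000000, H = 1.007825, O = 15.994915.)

60.0575

Atom tally by fragment:
  CH3 → C:1 H:3
  CH2CH2OH → C:2 H:5 O:1
Element totals:
  C: 3
  H: 8
  O: 1
Molecular formula: C3H8O.
  M = 3(12.0) + 8(1.007825) + 15.994915
    = 36.000000 + 8.062600 + 15.994915 = 60.057515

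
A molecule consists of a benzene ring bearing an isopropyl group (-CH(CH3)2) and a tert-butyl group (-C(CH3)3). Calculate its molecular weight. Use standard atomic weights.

176.30 g/mol

Atom tally by fragment:
  benzene ring core → C:6 H:6
  (− 2 ring H displaced by substituents)
  + CH(CH3)2 → C:3 H:7
  + C(CH3)3 → C:4 H:9
Element totals:
  C: 13
  H: 20
Molecular formula: C13H20.
  M = 13(12.011) + 20(1.008)
    = 156.143 + 20.160 = 176.303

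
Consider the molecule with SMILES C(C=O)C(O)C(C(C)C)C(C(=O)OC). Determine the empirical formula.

Atom tally by fragment:
  OHCCH2 → C:2 H:3 O:1
  CH(OH) → C:1 H:2 O:1
  CH(CH(CH3)2) → C:4 H:8
  CH2COOCH3 → C:3 H:5 O:2
Element totals:
  C: 10
  H: 18
  O: 4
Molecular formula: C10H18O4.
gcd of subscripts = 2; dividing each by 2:
  C: 10/2 = 5
  H: 18/2 = 9
  O: 4/2 = 2

C5H9O2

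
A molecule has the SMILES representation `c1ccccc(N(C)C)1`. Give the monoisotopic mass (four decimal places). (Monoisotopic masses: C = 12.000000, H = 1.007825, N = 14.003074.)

121.0891

Atom tally by fragment:
  benzene ring core → C:6 H:6
  (− 1 ring H displaced by substituents)
  + N(CH3)2 → N:1 C:2 H:6
Element totals:
  C: 8
  H: 11
  N: 1
Molecular formula: C8H11N.
  M = 8(12.0) + 11(1.007825) + 14.003074
    = 96.000000 + 11.086075 + 14.003074 = 121.089149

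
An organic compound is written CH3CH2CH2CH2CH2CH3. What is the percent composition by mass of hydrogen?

Element totals:
  C: 6
  H: 14
Molecular formula: C6H14.
Molar mass = 86.178 g/mol.
Mass from H: 14 × 1.008 = 14.112 g/mol.
%H = 14.112 / 86.178 × 100 = 16.38%.

16.38%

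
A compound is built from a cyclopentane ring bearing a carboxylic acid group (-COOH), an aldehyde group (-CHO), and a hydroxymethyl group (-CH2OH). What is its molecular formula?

Atom tally by fragment:
  cyclopentane ring core → C:5 H:10
  (− 3 ring H displaced by substituents)
  + COOH → C:1 H:1 O:2
  + CHO → C:1 H:1 O:1
  + CH2OH → C:1 H:3 O:1
Element totals:
  C: 8
  H: 12
  O: 4

C8H12O4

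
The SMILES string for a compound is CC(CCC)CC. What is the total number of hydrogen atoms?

Atom tally by fragment:
  CH3 → C:1 H:3
  CH(CH2CH2CH3) → C:4 H:8
  CH2 → C:1 H:2
  CH3 → C:1 H:3
Element totals:
  C: 7
  H: 16

16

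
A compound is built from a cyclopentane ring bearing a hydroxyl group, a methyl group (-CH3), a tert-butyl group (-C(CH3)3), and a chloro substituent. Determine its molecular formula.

C10H19ClO

Atom tally by fragment:
  cyclopentane ring core → C:5 H:10
  (− 4 ring H displaced by substituents)
  + OH → O:1 H:1
  + CH3 → C:1 H:3
  + C(CH3)3 → C:4 H:9
  + Cl → Cl:1
Element totals:
  C: 10
  H: 19
  Cl: 1
  O: 1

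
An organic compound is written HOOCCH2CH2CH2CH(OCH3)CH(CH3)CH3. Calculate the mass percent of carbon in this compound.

Atom tally by fragment:
  HOOCCH2 → C:2 H:3 O:2
  CH2 → C:1 H:2
  CH2 → C:1 H:2
  CH(OCH3) → C:2 H:4 O:1
  CH(CH3) → C:2 H:4
  CH3 → C:1 H:3
Element totals:
  C: 9
  H: 18
  O: 3
Molecular formula: C9H18O3.
Molar mass = 174.240 g/mol.
Mass from C: 9 × 12.011 = 108.099 g/mol.
%C = 108.099 / 174.240 × 100 = 62.04%.

62.04%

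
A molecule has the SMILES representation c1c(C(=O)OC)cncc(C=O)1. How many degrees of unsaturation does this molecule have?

Atom tally by fragment:
  pyridine ring core → C:5 H:5 N:1
  (− 2 ring H displaced by substituents)
  + COOCH3 → C:2 H:3 O:2
  + CHO → C:1 H:1 O:1
Element totals:
  C: 8
  H: 7
  N: 1
  O: 3
Molecular formula: C8H7NO3.
DoU = (2C + 2 + N − H − X) / 2 = (2·8 + 2 + 1 − 7 − 0) / 2 = 6.

6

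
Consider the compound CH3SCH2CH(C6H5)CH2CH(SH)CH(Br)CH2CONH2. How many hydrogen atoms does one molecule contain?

20

Atom tally by fragment:
  CH3SCH2 → C:2 H:5 S:1
  CH(C6H5) → C:7 H:6
  CH2 → C:1 H:2
  CH(SH) → C:1 H:2 S:1
  CH(Br) → C:1 H:1 Br:1
  CH2CONH2 → C:2 H:4 O:1 N:1
Element totals:
  C: 14
  H: 20
  Br: 1
  N: 1
  O: 1
  S: 2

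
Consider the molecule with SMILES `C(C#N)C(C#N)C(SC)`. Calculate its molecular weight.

140.20 g/mol

Atom tally by fragment:
  NCCH2 → C:2 H:2 N:1
  CH(CN) → C:2 H:1 N:1
  CH2SCH3 → C:2 H:5 S:1
Element totals:
  C: 6
  H: 8
  N: 2
  S: 1
Molecular formula: C6H8N2S.
  M = 6(12.011) + 8(1.008) + 2(14.007) + 32.06
    = 72.066 + 8.064 + 28.014 + 32.060 = 140.204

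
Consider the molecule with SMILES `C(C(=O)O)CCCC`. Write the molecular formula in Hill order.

Atom tally by fragment:
  HOOCCH2 → C:2 H:3 O:2
  CH2 → C:1 H:2
  CH2 → C:1 H:2
  CH2 → C:1 H:2
  CH3 → C:1 H:3
Element totals:
  C: 6
  H: 12
  O: 2

C6H12O2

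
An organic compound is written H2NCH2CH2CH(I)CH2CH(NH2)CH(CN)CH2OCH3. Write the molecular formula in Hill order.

Element totals:
  C: 9
  H: 18
  I: 1
  N: 3
  O: 1

C9H18IN3O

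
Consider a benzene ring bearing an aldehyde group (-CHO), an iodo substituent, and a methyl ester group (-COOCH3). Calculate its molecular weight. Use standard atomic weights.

290.06 g/mol

Atom tally by fragment:
  benzene ring core → C:6 H:6
  (− 3 ring H displaced by substituents)
  + CHO → C:1 H:1 O:1
  + I → I:1
  + COOCH3 → C:2 H:3 O:2
Element totals:
  C: 9
  H: 7
  I: 1
  O: 3
Molecular formula: C9H7IO3.
  M = 9(12.011) + 7(1.008) + 126.904 + 3(15.999)
    = 108.099 + 7.056 + 126.904 + 47.997 = 290.056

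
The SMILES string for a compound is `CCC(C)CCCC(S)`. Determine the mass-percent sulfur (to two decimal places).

Atom tally by fragment:
  CH3 → C:1 H:3
  CH2 → C:1 H:2
  CH(CH3) → C:2 H:4
  CH2 → C:1 H:2
  CH2 → C:1 H:2
  CH2 → C:1 H:2
  CH2SH → C:1 H:3 S:1
Element totals:
  C: 8
  H: 18
  S: 1
Molecular formula: C8H18S.
Molar mass = 146.292 g/mol.
Mass from S: 1 × 32.06 = 32.060 g/mol.
%S = 32.060 / 146.292 × 100 = 21.92%.

21.92%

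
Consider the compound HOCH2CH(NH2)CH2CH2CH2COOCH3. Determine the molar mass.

161.20 g/mol

Atom tally by fragment:
  HOCH2 → C:1 H:3 O:1
  CH(NH2) → C:1 H:3 N:1
  CH2 → C:1 H:2
  CH2 → C:1 H:2
  CH2COOCH3 → C:3 H:5 O:2
Element totals:
  C: 7
  H: 15
  N: 1
  O: 3
Molecular formula: C7H15NO3.
  M = 7(12.011) + 15(1.008) + 14.007 + 3(15.999)
    = 84.077 + 15.120 + 14.007 + 47.997 = 161.201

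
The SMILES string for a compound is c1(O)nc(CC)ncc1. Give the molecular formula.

Atom tally by fragment:
  pyrimidine ring core → C:4 H:4 N:2
  (− 2 ring H displaced by substituents)
  + OH → O:1 H:1
  + C2H5 → C:2 H:5
Element totals:
  C: 6
  H: 8
  N: 2
  O: 1

C6H8N2O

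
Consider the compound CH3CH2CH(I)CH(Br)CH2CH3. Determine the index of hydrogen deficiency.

0

Atom tally by fragment:
  CH3 → C:1 H:3
  CH2 → C:1 H:2
  CH(I) → C:1 H:1 I:1
  CH(Br) → C:1 H:1 Br:1
  CH2 → C:1 H:2
  CH3 → C:1 H:3
Element totals:
  C: 6
  H: 12
  Br: 1
  I: 1
Molecular formula: C6H12BrI.
DoU = (2C + 2 + N − H − X) / 2 = (2·6 + 2 + 0 − 12 − 2) / 2 = 0.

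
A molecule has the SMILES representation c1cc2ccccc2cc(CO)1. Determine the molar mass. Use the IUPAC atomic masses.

158.20 g/mol

Atom tally by fragment:
  naphthalene ring system core → C:10 H:8
  (− 1 ring H displaced by substituents)
  + CH2OH → C:1 H:3 O:1
Element totals:
  C: 11
  H: 10
  O: 1
Molecular formula: C11H10O.
  M = 11(12.011) + 10(1.008) + 15.999
    = 132.121 + 10.080 + 15.999 = 158.200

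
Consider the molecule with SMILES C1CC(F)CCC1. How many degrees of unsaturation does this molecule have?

Atom tally by fragment:
  cyclohexane ring core → C:6 H:12
  (− 1 ring H displaced by substituents)
  + F → F:1
Element totals:
  C: 6
  H: 11
  F: 1
Molecular formula: C6H11F.
DoU = (2C + 2 + N − H − X) / 2 = (2·6 + 2 + 0 − 11 − 1) / 2 = 1.

1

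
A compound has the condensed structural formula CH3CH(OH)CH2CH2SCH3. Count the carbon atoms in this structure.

5

Atom tally by fragment:
  CH3 → C:1 H:3
  CH(OH) → C:1 H:2 O:1
  CH2 → C:1 H:2
  CH2SCH3 → C:2 H:5 S:1
Element totals:
  C: 5
  H: 12
  O: 1
  S: 1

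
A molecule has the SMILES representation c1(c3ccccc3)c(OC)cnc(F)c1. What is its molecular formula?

Atom tally by fragment:
  pyridine ring core → C:5 H:5 N:1
  (− 3 ring H displaced by substituents)
  + C6H5 → C:6 H:5
  + OCH3 → C:1 H:3 O:1
  + F → F:1
Element totals:
  C: 12
  H: 10
  F: 1
  N: 1
  O: 1

C12H10FNO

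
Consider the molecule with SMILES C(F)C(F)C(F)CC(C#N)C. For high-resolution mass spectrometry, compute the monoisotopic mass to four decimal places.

Atom tally by fragment:
  FCH2 → C:1 H:2 F:1
  CH(F) → C:1 H:1 F:1
  CH(F) → C:1 H:1 F:1
  CH2 → C:1 H:2
  CH(CN) → C:2 H:1 N:1
  CH3 → C:1 H:3
Element totals:
  C: 7
  H: 10
  F: 3
  N: 1
Molecular formula: C7H10F3N.
  M = 7(12.0) + 10(1.007825) + 3(18.998403) + 14.003074
    = 84.000000 + 10.078250 + 56.995209 + 14.003074 = 165.076533

165.0765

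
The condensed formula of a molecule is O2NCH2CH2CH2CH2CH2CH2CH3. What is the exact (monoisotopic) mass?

145.1103

Atom tally by fragment:
  O2NCH2 → C:1 H:2 N:1 O:2
  CH2 → C:1 H:2
  CH2 → C:1 H:2
  CH2 → C:1 H:2
  CH2 → C:1 H:2
  CH2 → C:1 H:2
  CH3 → C:1 H:3
Element totals:
  C: 7
  H: 15
  N: 1
  O: 2
Molecular formula: C7H15NO2.
  M = 7(12.0) + 15(1.007825) + 14.003074 + 2(15.994915)
    = 84.000000 + 15.117375 + 14.003074 + 31.989830 = 145.110279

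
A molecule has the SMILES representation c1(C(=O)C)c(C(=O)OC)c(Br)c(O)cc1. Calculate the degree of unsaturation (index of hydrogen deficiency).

6

Atom tally by fragment:
  benzene ring core → C:6 H:6
  (− 4 ring H displaced by substituents)
  + COCH3 → C:2 H:3 O:1
  + COOCH3 → C:2 H:3 O:2
  + Br → Br:1
  + OH → O:1 H:1
Element totals:
  C: 10
  H: 9
  Br: 1
  O: 4
Molecular formula: C10H9BrO4.
DoU = (2C + 2 + N − H − X) / 2 = (2·10 + 2 + 0 − 9 − 1) / 2 = 6.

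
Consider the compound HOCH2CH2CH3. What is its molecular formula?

C3H8O

Atom tally by fragment:
  HOCH2CH2 → C:2 H:5 O:1
  CH3 → C:1 H:3
Element totals:
  C: 3
  H: 8
  O: 1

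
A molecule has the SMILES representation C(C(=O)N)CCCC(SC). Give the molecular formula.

Atom tally by fragment:
  H2NOCCH2 → C:2 H:4 O:1 N:1
  CH2 → C:1 H:2
  CH2 → C:1 H:2
  CH2 → C:1 H:2
  CH2SCH3 → C:2 H:5 S:1
Element totals:
  C: 7
  H: 15
  N: 1
  O: 1
  S: 1

C7H15NOS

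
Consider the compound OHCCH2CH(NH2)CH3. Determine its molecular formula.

C4H9NO

Element totals:
  C: 4
  H: 9
  N: 1
  O: 1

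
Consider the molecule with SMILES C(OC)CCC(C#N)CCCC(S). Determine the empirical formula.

C10H19NOS

Atom tally by fragment:
  CH3OCH2 → C:2 H:5 O:1
  CH2 → C:1 H:2
  CH2 → C:1 H:2
  CH(CN) → C:2 H:1 N:1
  CH2 → C:1 H:2
  CH2 → C:1 H:2
  CH2 → C:1 H:2
  CH2SH → C:1 H:3 S:1
Element totals:
  C: 10
  H: 19
  N: 1
  O: 1
  S: 1
Molecular formula: C10H19NOS.
gcd of subscripts (10, 19, 1, 1, 1) = 1, so the empirical formula equals the molecular formula.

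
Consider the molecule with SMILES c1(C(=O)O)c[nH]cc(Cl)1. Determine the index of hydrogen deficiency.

Atom tally by fragment:
  pyrrole ring core → C:4 H:5 N:1
  (− 2 ring H displaced by substituents)
  + COOH → C:1 H:1 O:2
  + Cl → Cl:1
Element totals:
  C: 5
  H: 4
  Cl: 1
  N: 1
  O: 2
Molecular formula: C5H4ClNO2.
DoU = (2C + 2 + N − H − X) / 2 = (2·5 + 2 + 1 − 4 − 1) / 2 = 4.

4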